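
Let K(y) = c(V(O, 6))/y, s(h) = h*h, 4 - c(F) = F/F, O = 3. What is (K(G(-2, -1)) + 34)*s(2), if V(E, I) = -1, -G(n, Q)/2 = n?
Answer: 139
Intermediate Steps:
G(n, Q) = -2*n
c(F) = 3 (c(F) = 4 - F/F = 4 - 1*1 = 4 - 1 = 3)
s(h) = h²
K(y) = 3/y
(K(G(-2, -1)) + 34)*s(2) = (3/((-2*(-2))) + 34)*2² = (3/4 + 34)*4 = (3*(¼) + 34)*4 = (¾ + 34)*4 = (139/4)*4 = 139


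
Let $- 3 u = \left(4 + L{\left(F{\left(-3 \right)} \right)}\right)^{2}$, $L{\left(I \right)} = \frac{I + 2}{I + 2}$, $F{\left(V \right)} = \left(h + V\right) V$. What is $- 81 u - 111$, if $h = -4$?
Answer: $564$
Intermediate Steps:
$F{\left(V \right)} = V \left(-4 + V\right)$ ($F{\left(V \right)} = \left(-4 + V\right) V = V \left(-4 + V\right)$)
$L{\left(I \right)} = 1$ ($L{\left(I \right)} = \frac{2 + I}{2 + I} = 1$)
$u = - \frac{25}{3}$ ($u = - \frac{\left(4 + 1\right)^{2}}{3} = - \frac{5^{2}}{3} = \left(- \frac{1}{3}\right) 25 = - \frac{25}{3} \approx -8.3333$)
$- 81 u - 111 = \left(-81\right) \left(- \frac{25}{3}\right) - 111 = 675 - 111 = 564$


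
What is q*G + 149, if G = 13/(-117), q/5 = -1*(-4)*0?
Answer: 149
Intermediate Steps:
q = 0 (q = 5*(-1*(-4)*0) = 5*(4*0) = 5*0 = 0)
G = -⅑ (G = 13*(-1/117) = -⅑ ≈ -0.11111)
q*G + 149 = 0*(-⅑) + 149 = 0 + 149 = 149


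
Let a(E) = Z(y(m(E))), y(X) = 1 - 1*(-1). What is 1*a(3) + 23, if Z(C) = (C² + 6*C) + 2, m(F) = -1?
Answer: 41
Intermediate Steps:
y(X) = 2 (y(X) = 1 + 1 = 2)
Z(C) = 2 + C² + 6*C
a(E) = 18 (a(E) = 2 + 2² + 6*2 = 2 + 4 + 12 = 18)
1*a(3) + 23 = 1*18 + 23 = 18 + 23 = 41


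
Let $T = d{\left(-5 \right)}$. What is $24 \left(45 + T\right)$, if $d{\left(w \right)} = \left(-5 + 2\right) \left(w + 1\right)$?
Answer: $1368$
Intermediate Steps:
$d{\left(w \right)} = -3 - 3 w$ ($d{\left(w \right)} = - 3 \left(1 + w\right) = -3 - 3 w$)
$T = 12$ ($T = -3 - -15 = -3 + 15 = 12$)
$24 \left(45 + T\right) = 24 \left(45 + 12\right) = 24 \cdot 57 = 1368$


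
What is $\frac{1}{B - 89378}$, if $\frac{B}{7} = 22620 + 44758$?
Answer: $\frac{1}{382268} \approx 2.616 \cdot 10^{-6}$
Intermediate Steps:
$B = 471646$ ($B = 7 \left(22620 + 44758\right) = 7 \cdot 67378 = 471646$)
$\frac{1}{B - 89378} = \frac{1}{471646 - 89378} = \frac{1}{382268}$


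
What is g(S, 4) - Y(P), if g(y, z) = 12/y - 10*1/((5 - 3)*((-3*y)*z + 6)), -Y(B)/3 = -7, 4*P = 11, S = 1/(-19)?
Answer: -31469/126 ≈ -249.75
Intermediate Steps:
S = -1/19 ≈ -0.052632
P = 11/4 (P = (¼)*11 = 11/4 ≈ 2.7500)
Y(B) = 21 (Y(B) = -3*(-7) = 21)
g(y, z) = -10/(12 - 6*y*z) + 12/y (g(y, z) = 12/y - 10*1/(2*(-3*y*z + 6)) = 12/y - 10*1/(2*(6 - 3*y*z)) = 12/y - 10/(12 - 6*y*z) = -10/(12 - 6*y*z) + 12/y)
g(S, 4) - Y(P) = (-72 + 5*(-1/19) + 36*(-1/19)*4)/(3*(-1/19)*(-2 - 1/19*4)) - 1*21 = (⅓)*(-19)*(-72 - 5/19 - 144/19)/(-2 - 4/19) - 21 = (⅓)*(-19)*(-1517/19)/(-42/19) - 21 = (⅓)*(-19)*(-19/42)*(-1517/19) - 21 = -28823/126 - 21 = -31469/126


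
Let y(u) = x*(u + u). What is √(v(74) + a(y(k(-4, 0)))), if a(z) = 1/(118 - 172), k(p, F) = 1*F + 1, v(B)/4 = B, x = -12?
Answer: √95898/18 ≈ 17.204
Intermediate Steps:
v(B) = 4*B
k(p, F) = 1 + F (k(p, F) = F + 1 = 1 + F)
y(u) = -24*u (y(u) = -12*(u + u) = -24*u)
a(z) = -1/54 (a(z) = 1/(-54) = -1/54)
√(v(74) + a(y(k(-4, 0)))) = √(4*74 - 1/54) = √(296 - 1/54) = √(15983/54) = √95898/18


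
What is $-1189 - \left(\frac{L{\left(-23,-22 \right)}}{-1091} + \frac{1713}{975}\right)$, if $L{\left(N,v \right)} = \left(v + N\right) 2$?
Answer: $- \frac{422241886}{354575} \approx -1190.8$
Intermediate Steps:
$L{\left(N,v \right)} = 2 N + 2 v$ ($L{\left(N,v \right)} = \left(N + v\right) 2 = 2 N + 2 v$)
$-1189 - \left(\frac{L{\left(-23,-22 \right)}}{-1091} + \frac{1713}{975}\right) = -1189 - \left(\frac{2 \left(-23\right) + 2 \left(-22\right)}{-1091} + \frac{1713}{975}\right) = -1189 - \left(\left(-46 - 44\right) \left(- \frac{1}{1091}\right) + 1713 \cdot \frac{1}{975}\right) = -1189 - \left(\left(-90\right) \left(- \frac{1}{1091}\right) + \frac{571}{325}\right) = -1189 - \left(\frac{90}{1091} + \frac{571}{325}\right) = -1189 - \frac{652211}{354575} = - \frac{422241886}{354575}$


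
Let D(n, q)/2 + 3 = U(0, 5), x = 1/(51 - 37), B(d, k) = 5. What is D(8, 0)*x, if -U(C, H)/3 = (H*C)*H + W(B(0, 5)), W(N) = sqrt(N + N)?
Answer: -3/7 - 3*sqrt(10)/7 ≈ -1.7838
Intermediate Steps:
W(N) = sqrt(2)*sqrt(N) (W(N) = sqrt(2*N) = sqrt(2)*sqrt(N))
x = 1/14 ≈ 0.071429
U(C, H) = -3*sqrt(10) - 3*C*H**2 (U(C, H) = -3*((H*C)*H + sqrt(2)*sqrt(5)) = -3*((C*H)*H + sqrt(10)) = -3*(C*H**2 + sqrt(10)) = -3*(sqrt(10) + C*H**2) = -3*sqrt(10) - 3*C*H**2)
D(n, q) = -6 - 6*sqrt(10) (D(n, q) = -6 + 2*(-3*sqrt(10) - 3*0*5**2) = -6 + 2*(-3*sqrt(10) - 3*0*25) = -6 + 2*(-3*sqrt(10) + 0) = -6 + 2*(-3*sqrt(10)) = -6 - 6*sqrt(10))
D(8, 0)*x = (-6 - 6*sqrt(10))*(1/14) = -3/7 - 3*sqrt(10)/7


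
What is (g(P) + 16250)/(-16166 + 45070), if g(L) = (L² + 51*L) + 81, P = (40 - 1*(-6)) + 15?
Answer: 23163/28904 ≈ 0.80138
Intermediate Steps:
P = 61 (P = (40 + 6) + 15 = 46 + 15 = 61)
g(L) = 81 + L² + 51*L
(g(P) + 16250)/(-16166 + 45070) = ((81 + 61² + 51*61) + 16250)/(-16166 + 45070) = ((81 + 3721 + 3111) + 16250)/28904 = (6913 + 16250)*(1/28904) = 23163*(1/28904) = 23163/28904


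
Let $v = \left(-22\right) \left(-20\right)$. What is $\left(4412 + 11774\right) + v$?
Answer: $16626$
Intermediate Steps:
$v = 440$
$\left(4412 + 11774\right) + v = \left(4412 + 11774\right) + 440 = 16186 + 440 = 16626$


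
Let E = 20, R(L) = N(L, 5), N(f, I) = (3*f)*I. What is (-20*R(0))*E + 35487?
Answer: 35487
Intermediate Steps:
N(f, I) = 3*I*f
R(L) = 15*L (R(L) = 3*5*L = 15*L)
(-20*R(0))*E + 35487 = -300*0*20 + 35487 = -20*0*20 + 35487 = 0*20 + 35487 = 0 + 35487 = 35487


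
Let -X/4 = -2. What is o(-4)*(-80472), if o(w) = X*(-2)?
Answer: 1287552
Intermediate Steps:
X = 8 (X = -4*(-2) = 8)
o(w) = -16 (o(w) = 8*(-2) = -16)
o(-4)*(-80472) = -16*(-80472) = 1287552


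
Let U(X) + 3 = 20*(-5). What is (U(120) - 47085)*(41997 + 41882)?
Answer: -3958082252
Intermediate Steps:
U(X) = -103 (U(X) = -3 + 20*(-5) = -3 - 100 = -103)
(U(120) - 47085)*(41997 + 41882) = (-103 - 47085)*(41997 + 41882) = -47188*83879 = -3958082252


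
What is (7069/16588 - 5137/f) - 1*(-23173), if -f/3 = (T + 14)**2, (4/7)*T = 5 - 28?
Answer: 12715419629371/548648100 ≈ 23176.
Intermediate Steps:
T = -161/4 (T = 7*(5 - 28)/4 = (7/4)*(-23) = -161/4 ≈ -40.250)
f = -33075/16 (f = -3*(-161/4 + 14)**2 = -3*(-105/4)**2 = -3*11025/16 = -33075/16 ≈ -2067.2)
(7069/16588 - 5137/f) - 1*(-23173) = (7069/16588 - 5137/(-33075/16)) - 1*(-23173) = (7069*(1/16588) - 5137*(-16/33075)) + 23173 = (7069/16588 + 82192/33075) + 23173 = 1597208071/548648100 + 23173 = 12715419629371/548648100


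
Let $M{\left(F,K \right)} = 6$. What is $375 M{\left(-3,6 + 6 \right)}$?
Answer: $2250$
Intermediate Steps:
$375 M{\left(-3,6 + 6 \right)} = 375 \cdot 6 = 2250$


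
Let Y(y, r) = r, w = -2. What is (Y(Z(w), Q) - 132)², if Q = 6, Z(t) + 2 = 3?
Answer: 15876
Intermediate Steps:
Z(t) = 1 (Z(t) = -2 + 3 = 1)
(Y(Z(w), Q) - 132)² = (6 - 132)² = (-126)² = 15876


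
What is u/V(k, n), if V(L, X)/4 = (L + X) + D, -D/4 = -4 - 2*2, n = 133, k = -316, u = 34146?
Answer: -17073/302 ≈ -56.533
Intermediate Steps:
D = 32 (D = -4*(-4 - 2*2) = -4*(-4 - 4) = -4*(-8) = 32)
V(L, X) = 128 + 4*L + 4*X (V(L, X) = 4*((L + X) + 32) = 4*(32 + L + X) = 128 + 4*L + 4*X)
u/V(k, n) = 34146/(128 + 4*(-316) + 4*133) = 34146/(128 - 1264 + 532) = 34146/(-604) = 34146*(-1/604) = -17073/302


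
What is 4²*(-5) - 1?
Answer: -81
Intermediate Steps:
4²*(-5) - 1 = 16*(-5) - 1 = -80 - 1 = -81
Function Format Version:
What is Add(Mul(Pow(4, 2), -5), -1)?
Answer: -81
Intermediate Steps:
Add(Mul(Pow(4, 2), -5), -1) = Add(Mul(16, -5), -1) = Add(-80, -1) = -81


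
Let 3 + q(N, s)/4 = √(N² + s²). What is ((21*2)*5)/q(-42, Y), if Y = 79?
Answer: 315/15992 + 105*√8005/15992 ≈ 0.60714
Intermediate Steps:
q(N, s) = -12 + 4*√(N² + s²)
((21*2)*5)/q(-42, Y) = ((21*2)*5)/(-12 + 4*√((-42)² + 79²)) = (42*5)/(-12 + 4*√(1764 + 6241)) = 210/(-12 + 4*√8005)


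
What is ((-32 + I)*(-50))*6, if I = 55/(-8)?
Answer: 23325/2 ≈ 11663.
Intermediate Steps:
I = -55/8 (I = 55*(-1/8) = -55/8 ≈ -6.8750)
((-32 + I)*(-50))*6 = ((-32 - 55/8)*(-50))*6 = -311/8*(-50)*6 = (7775/4)*6 = 23325/2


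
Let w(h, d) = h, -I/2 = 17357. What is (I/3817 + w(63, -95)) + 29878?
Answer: 114250083/3817 ≈ 29932.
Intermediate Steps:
I = -34714 (I = -2*17357 = -34714)
(I/3817 + w(63, -95)) + 29878 = (-34714/3817 + 63) + 29878 = 205757/3817 + 29878 = 114250083/3817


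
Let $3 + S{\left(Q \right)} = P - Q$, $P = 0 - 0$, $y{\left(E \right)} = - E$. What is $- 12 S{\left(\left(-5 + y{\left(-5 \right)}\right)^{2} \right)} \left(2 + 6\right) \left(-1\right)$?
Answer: $-288$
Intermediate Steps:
$P = 0$ ($P = 0 + 0 = 0$)
$S{\left(Q \right)} = -3 - Q$ ($S{\left(Q \right)} = -3 + \left(0 - Q\right) = -3 - Q$)
$- 12 S{\left(\left(-5 + y{\left(-5 \right)}\right)^{2} \right)} \left(2 + 6\right) \left(-1\right) = - 12 \left(-3 - \left(-5 - -5\right)^{2}\right) \left(2 + 6\right) \left(-1\right) = - 12 \left(-3 - \left(-5 + 5\right)^{2}\right) 8 \left(-1\right) = - 12 \left(-3 - 0^{2}\right) \left(-8\right) = - 12 \left(-3 - 0\right) \left(-8\right) = - 12 \left(-3 + 0\right) \left(-8\right) = \left(-12\right) \left(-3\right) \left(-8\right) = 36 \left(-8\right) = -288$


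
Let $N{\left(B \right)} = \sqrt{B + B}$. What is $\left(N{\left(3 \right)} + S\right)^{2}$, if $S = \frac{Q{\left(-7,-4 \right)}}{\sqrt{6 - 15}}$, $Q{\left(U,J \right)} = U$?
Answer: $\frac{5}{9} + \frac{14 i \sqrt{6}}{3} \approx 0.55556 + 11.431 i$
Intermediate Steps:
$N{\left(B \right)} = \sqrt{2} \sqrt{B}$ ($N{\left(B \right)} = \sqrt{2 B} = \sqrt{2} \sqrt{B}$)
$S = \frac{7 i}{3}$ ($S = - \frac{7}{\sqrt{6 - 15}} = - \frac{7}{\sqrt{-9}} = - \frac{7}{3 i} = - 7 \left(- \frac{i}{3}\right) = \frac{7 i}{3} \approx 2.3333 i$)
$\left(N{\left(3 \right)} + S\right)^{2} = \left(\sqrt{2} \sqrt{3} + \frac{7 i}{3}\right)^{2} = \left(\sqrt{6} + \frac{7 i}{3}\right)^{2}$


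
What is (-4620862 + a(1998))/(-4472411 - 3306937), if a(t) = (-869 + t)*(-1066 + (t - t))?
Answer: 1456094/1944837 ≈ 0.74870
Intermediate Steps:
a(t) = 926354 - 1066*t (a(t) = (-869 + t)*(-1066 + 0) = (-869 + t)*(-1066) = 926354 - 1066*t)
(-4620862 + a(1998))/(-4472411 - 3306937) = (-4620862 + (926354 - 1066*1998))/(-4472411 - 3306937) = (-4620862 + (926354 - 2129868))/(-7779348) = (-4620862 - 1203514)*(-1/7779348) = -5824376*(-1/7779348) = 1456094/1944837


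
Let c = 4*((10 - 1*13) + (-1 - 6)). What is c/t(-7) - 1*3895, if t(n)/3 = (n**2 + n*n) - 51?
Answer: -549235/141 ≈ -3895.3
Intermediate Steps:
c = -40 (c = 4*((10 - 13) - 7) = 4*(-3 - 7) = 4*(-10) = -40)
t(n) = -153 + 6*n**2 (t(n) = 3*((n**2 + n*n) - 51) = 3*((n**2 + n**2) - 51) = 3*(2*n**2 - 51) = 3*(-51 + 2*n**2) = -153 + 6*n**2)
c/t(-7) - 1*3895 = -40/(-153 + 6*(-7)**2) - 1*3895 = -40/(-153 + 6*49) - 3895 = -40/(-153 + 294) - 3895 = -40/141 - 3895 = -549235/141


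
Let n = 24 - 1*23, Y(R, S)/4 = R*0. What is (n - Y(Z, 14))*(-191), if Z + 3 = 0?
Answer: -191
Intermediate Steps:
Z = -3 (Z = -3 + 0 = -3)
Y(R, S) = 0 (Y(R, S) = 4*(R*0) = 4*0 = 0)
n = 1 (n = 24 - 23 = 1)
(n - Y(Z, 14))*(-191) = (1 - 1*0)*(-191) = (1 + 0)*(-191) = 1*(-191) = -191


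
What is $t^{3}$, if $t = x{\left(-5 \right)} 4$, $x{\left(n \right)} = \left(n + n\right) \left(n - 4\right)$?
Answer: $46656000$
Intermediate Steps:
$x{\left(n \right)} = 2 n \left(-4 + n\right)$
$t = 360$ ($t = 2 \left(-5\right) \left(-4 - 5\right) 4 = 2 \left(-5\right) \left(-9\right) 4 = 90 \cdot 4 = 360$)
$t^{3} = 360^{3} = 46656000$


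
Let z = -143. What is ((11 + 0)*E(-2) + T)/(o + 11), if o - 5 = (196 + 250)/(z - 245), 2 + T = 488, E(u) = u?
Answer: 90016/2881 ≈ 31.245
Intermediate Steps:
T = 486 (T = -2 + 488 = 486)
o = 747/194 (o = 5 + (196 + 250)/(-143 - 245) = 5 + 446/(-388) = 5 + 446*(-1/388) = 5 - 223/194 = 747/194 ≈ 3.8505)
((11 + 0)*E(-2) + T)/(o + 11) = ((11 + 0)*(-2) + 486)/(747/194 + 11) = (11*(-2) + 486)/(2881/194) = (-22 + 486)*(194/2881) = 464*(194/2881) = 90016/2881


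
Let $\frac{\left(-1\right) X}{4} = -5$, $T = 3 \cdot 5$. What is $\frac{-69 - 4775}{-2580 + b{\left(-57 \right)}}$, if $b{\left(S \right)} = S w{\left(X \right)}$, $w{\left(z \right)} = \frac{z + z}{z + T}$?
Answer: $\frac{8477}{4629} \approx 1.8313$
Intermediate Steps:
$T = 15$
$X = 20$ ($X = \left(-4\right) \left(-5\right) = 20$)
$w{\left(z \right)} = \frac{2 z}{15 + z}$ ($w{\left(z \right)} = \frac{z + z}{z + 15} = \frac{2 z}{15 + z}$)
$b{\left(S \right)} = \frac{8 S}{7}$ ($b{\left(S \right)} = S 2 \cdot 20 \frac{1}{15 + 20} = S 2 \cdot 20 \cdot \frac{1}{35} = S \frac{8}{7} = \frac{8 S}{7}$)
$\frac{-69 - 4775}{-2580 + b{\left(-57 \right)}} = \frac{-69 - 4775}{-2580 + \frac{8}{7} \left(-57\right)} = - \frac{4844}{-2580 - \frac{456}{7}} = - \frac{4844}{- \frac{18516}{7}} = \left(-4844\right) \left(- \frac{7}{18516}\right) = \frac{8477}{4629}$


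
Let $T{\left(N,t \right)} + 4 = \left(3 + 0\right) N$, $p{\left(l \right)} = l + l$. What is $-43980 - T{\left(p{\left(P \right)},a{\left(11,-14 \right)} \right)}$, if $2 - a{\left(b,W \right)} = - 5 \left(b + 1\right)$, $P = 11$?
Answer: $-44042$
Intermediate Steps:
$p{\left(l \right)} = 2 l$
$a{\left(b,W \right)} = 7 + 5 b$ ($a{\left(b,W \right)} = 2 - - 5 \left(b + 1\right) = 2 - - 5 \left(1 + b\right) = 2 - \left(-5 - 5 b\right) = 2 + \left(5 + 5 b\right) = 7 + 5 b$)
$T{\left(N,t \right)} = -4 + 3 N$ ($T{\left(N,t \right)} = -4 + \left(3 + 0\right) N = -4 + 3 N$)
$-43980 - T{\left(p{\left(P \right)},a{\left(11,-14 \right)} \right)} = -43980 - \left(-4 + 3 \cdot 2 \cdot 11\right) = -43980 - \left(-4 + 3 \cdot 22\right) = -43980 - \left(-4 + 66\right) = -43980 - 62 = -44042$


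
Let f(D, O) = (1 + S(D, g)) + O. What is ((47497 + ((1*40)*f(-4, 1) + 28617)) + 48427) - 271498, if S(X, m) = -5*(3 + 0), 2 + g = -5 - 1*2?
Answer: -147477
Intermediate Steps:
g = -9 (g = -2 + (-5 - 1*2) = -2 + (-5 - 2) = -2 - 7 = -9)
S(X, m) = -15 (S(X, m) = -5*3 = -15)
f(D, O) = -14 + O (f(D, O) = (1 - 15) + O = -14 + O)
((47497 + ((1*40)*f(-4, 1) + 28617)) + 48427) - 271498 = ((47497 + ((1*40)*(-14 + 1) + 28617)) + 48427) - 271498 = ((47497 + (40*(-13) + 28617)) + 48427) - 271498 = ((47497 + (-520 + 28617)) + 48427) - 271498 = ((47497 + 28097) + 48427) - 271498 = (75594 + 48427) - 271498 = 124021 - 271498 = -147477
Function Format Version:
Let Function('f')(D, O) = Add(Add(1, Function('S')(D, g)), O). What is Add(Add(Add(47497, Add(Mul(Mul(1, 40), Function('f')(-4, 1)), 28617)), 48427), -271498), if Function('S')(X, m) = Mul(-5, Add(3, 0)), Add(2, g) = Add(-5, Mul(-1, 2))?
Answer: -147477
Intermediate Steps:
g = -9 (g = Add(-2, Add(-5, Mul(-1, 2))) = Add(-2, Add(-5, -2)) = Add(-2, -7) = -9)
Function('S')(X, m) = -15 (Function('S')(X, m) = Mul(-5, 3) = -15)
Function('f')(D, O) = Add(-14, O) (Function('f')(D, O) = Add(Add(1, -15), O) = Add(-14, O))
Add(Add(Add(47497, Add(Mul(Mul(1, 40), Function('f')(-4, 1)), 28617)), 48427), -271498) = Add(Add(Add(47497, Add(Mul(Mul(1, 40), Add(-14, 1)), 28617)), 48427), -271498) = Add(Add(Add(47497, Add(Mul(40, -13), 28617)), 48427), -271498) = Add(Add(Add(47497, Add(-520, 28617)), 48427), -271498) = Add(Add(Add(47497, 28097), 48427), -271498) = Add(Add(75594, 48427), -271498) = Add(124021, -271498) = -147477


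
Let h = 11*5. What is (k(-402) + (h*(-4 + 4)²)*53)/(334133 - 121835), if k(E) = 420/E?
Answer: -35/7111983 ≈ -4.9213e-6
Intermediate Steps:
h = 55
(k(-402) + (h*(-4 + 4)²)*53)/(334133 - 121835) = (420/(-402) + (55*(-4 + 4)²)*53)/(334133 - 121835) = (420*(-1/402) + (55*0²)*53)/212298 = (-70/67 + (55*0)*53)*(1/212298) = (-70/67 + 0*53)*(1/212298) = (-70/67 + 0)*(1/212298) = -70/67*1/212298 = -35/7111983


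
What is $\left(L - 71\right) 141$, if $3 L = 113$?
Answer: $-4700$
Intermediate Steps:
$L = \frac{113}{3}$ ($L = \frac{1}{3} \cdot 113 = \frac{113}{3} \approx 37.667$)
$\left(L - 71\right) 141 = \left(\frac{113}{3} - 71\right) 141 = \left(- \frac{100}{3}\right) 141 = -4700$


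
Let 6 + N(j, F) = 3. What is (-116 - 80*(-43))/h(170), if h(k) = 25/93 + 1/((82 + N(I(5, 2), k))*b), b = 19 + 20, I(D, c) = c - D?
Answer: 158739282/12853 ≈ 12350.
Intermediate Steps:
N(j, F) = -3 (N(j, F) = -6 + 3 = -3)
b = 39
h(k) = 25706/95511 (h(k) = 25/93 + 1/((82 - 3)*39) = 25*(1/93) + (1/39)/79 = 25/93 + (1/79)*(1/39) = 25/93 + 1/3081 = 25706/95511)
(-116 - 80*(-43))/h(170) = (-116 - 80*(-43))/(25706/95511) = (-116 + 3440)*(95511/25706) = 3324*(95511/25706) = 158739282/12853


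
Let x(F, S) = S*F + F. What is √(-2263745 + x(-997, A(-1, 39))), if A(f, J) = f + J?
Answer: 2*I*√575657 ≈ 1517.4*I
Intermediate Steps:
A(f, J) = J + f
x(F, S) = F + F*S (x(F, S) = F*S + F = F + F*S)
√(-2263745 + x(-997, A(-1, 39))) = √(-2263745 - 997*(1 + (39 - 1))) = √(-2263745 - 997*(1 + 38)) = √(-2263745 - 997*39) = √(-2263745 - 38883) = √(-2302628) = 2*I*√575657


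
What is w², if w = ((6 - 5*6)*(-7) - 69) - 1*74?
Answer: 625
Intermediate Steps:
w = 25 (w = ((6 - 30)*(-7) - 69) - 74 = (-24*(-7) - 69) - 74 = (168 - 69) - 74 = 99 - 74 = 25)
w² = 25² = 625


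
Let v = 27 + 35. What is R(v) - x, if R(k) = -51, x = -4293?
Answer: 4242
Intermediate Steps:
v = 62
R(v) - x = -51 - 1*(-4293) = -51 + 4293 = 4242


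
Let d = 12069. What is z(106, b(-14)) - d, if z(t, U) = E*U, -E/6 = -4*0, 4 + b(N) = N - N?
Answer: -12069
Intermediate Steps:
b(N) = -4 (b(N) = -4 + (N - N) = -4 + 0 = -4)
E = 0 (E = -(-24)*0 = -6*0 = 0)
z(t, U) = 0 (z(t, U) = 0*U = 0)
z(106, b(-14)) - d = 0 - 1*12069 = 0 - 12069 = -12069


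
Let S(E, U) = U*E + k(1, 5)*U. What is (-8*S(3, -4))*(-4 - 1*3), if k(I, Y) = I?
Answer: -896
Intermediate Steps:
S(E, U) = U + E*U (S(E, U) = U*E + 1*U = E*U + U = U + E*U)
(-8*S(3, -4))*(-4 - 1*3) = (-(-32)*(1 + 3))*(-4 - 1*3) = (-(-32)*4)*(-4 - 3) = -8*(-16)*(-7) = 128*(-7) = -896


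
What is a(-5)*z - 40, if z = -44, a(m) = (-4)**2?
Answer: -744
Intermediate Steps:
a(m) = 16
a(-5)*z - 40 = 16*(-44) - 40 = -704 - 40 = -744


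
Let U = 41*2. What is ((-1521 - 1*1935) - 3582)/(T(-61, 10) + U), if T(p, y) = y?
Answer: -153/2 ≈ -76.500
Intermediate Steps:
U = 82
((-1521 - 1*1935) - 3582)/(T(-61, 10) + U) = ((-1521 - 1*1935) - 3582)/(10 + 82) = ((-1521 - 1935) - 3582)/92 = (-3456 - 3582)*(1/92) = -7038*1/92 = -153/2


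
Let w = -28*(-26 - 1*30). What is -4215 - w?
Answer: -5783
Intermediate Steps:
w = 1568 (w = -28*(-26 - 30) = -28*(-56) = 1568)
-4215 - w = -4215 - 1*1568 = -4215 - 1568 = -5783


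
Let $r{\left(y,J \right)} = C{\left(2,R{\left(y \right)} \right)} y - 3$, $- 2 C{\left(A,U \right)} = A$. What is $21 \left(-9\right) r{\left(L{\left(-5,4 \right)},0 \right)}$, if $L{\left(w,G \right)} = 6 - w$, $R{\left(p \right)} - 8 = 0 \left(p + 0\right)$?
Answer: $2646$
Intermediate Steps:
$R{\left(p \right)} = 8$ ($R{\left(p \right)} = 8 + 0 \left(p + 0\right) = 8 + 0 p = 8 + 0 = 8$)
$C{\left(A,U \right)} = - \frac{A}{2}$
$r{\left(y,J \right)} = -3 - y$ ($r{\left(y,J \right)} = \left(- \frac{1}{2}\right) 2 y - 3 = - y - 3 = -3 - y$)
$21 \left(-9\right) r{\left(L{\left(-5,4 \right)},0 \right)} = 21 \left(-9\right) \left(-3 - \left(6 - -5\right)\right) = - 189 \left(-3 - \left(6 + 5\right)\right) = - 189 \left(-3 - 11\right) = \left(-189\right) \left(-14\right) = 2646$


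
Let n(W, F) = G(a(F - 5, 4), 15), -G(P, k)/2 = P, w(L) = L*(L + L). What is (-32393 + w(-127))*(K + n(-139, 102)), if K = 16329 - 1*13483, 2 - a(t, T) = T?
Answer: -384750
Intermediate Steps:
a(t, T) = 2 - T
w(L) = 2*L² (w(L) = L*(2*L) = 2*L²)
G(P, k) = -2*P
n(W, F) = 4 (n(W, F) = -2*(2 - 1*4) = -2*(2 - 4) = -2*(-2) = 4)
K = 2846 (K = 16329 - 13483 = 2846)
(-32393 + w(-127))*(K + n(-139, 102)) = (-32393 + 2*(-127)²)*(2846 + 4) = (-32393 + 2*16129)*2850 = (-32393 + 32258)*2850 = -135*2850 = -384750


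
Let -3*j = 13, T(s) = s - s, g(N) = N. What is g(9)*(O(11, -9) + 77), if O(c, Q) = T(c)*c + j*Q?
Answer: 1044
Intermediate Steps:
T(s) = 0
j = -13/3 (j = -1/3*13 = -13/3 ≈ -4.3333)
O(c, Q) = -13*Q/3 (O(c, Q) = 0*c - 13*Q/3 = 0 - 13*Q/3 = -13*Q/3)
g(9)*(O(11, -9) + 77) = 9*(-13/3*(-9) + 77) = 9*(39 + 77) = 9*116 = 1044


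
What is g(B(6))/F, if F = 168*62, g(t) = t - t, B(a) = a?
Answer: 0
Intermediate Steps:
g(t) = 0
F = 10416
g(B(6))/F = 0/10416 = 0*(1/10416) = 0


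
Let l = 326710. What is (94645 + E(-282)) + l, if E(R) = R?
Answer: 421073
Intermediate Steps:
(94645 + E(-282)) + l = (94645 - 282) + 326710 = 94363 + 326710 = 421073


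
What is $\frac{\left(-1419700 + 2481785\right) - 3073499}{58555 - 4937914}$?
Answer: $\frac{2011414}{4879359} \approx 0.41223$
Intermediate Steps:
$\frac{\left(-1419700 + 2481785\right) - 3073499}{58555 - 4937914} = \frac{1062085 - 3073499}{-4879359} = \left(-2011414\right) \left(- \frac{1}{4879359}\right) = \frac{2011414}{4879359}$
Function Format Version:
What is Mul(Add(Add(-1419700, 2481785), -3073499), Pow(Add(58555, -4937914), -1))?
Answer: Rational(2011414, 4879359) ≈ 0.41223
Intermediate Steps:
Mul(Add(Add(-1419700, 2481785), -3073499), Pow(Add(58555, -4937914), -1)) = Mul(Add(1062085, -3073499), Pow(-4879359, -1)) = Mul(-2011414, Rational(-1, 4879359)) = Rational(2011414, 4879359)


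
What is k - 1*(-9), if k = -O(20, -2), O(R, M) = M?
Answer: 11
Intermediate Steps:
k = 2 (k = -1*(-2) = 2)
k - 1*(-9) = 2 - 1*(-9) = 2 + 9 = 11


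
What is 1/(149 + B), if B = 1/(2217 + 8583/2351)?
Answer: 5220750/777894101 ≈ 0.0067114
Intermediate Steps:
B = 2351/5220750 (B = 1/(2217 + 8583*(1/2351)) = 1/(2217 + 8583/2351) = 1/(5220750/2351) = 2351/5220750 ≈ 0.00045032)
1/(149 + B) = 1/(149 + 2351/5220750) = 1/(777894101/5220750) = 5220750/777894101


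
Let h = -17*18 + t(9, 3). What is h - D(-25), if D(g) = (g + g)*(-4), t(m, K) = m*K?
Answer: -479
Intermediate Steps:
t(m, K) = K*m
D(g) = -8*g (D(g) = (2*g)*(-4) = -8*g)
h = -279 (h = -17*18 + 3*9 = -306 + 27 = -279)
h - D(-25) = -279 - (-8)*(-25) = -279 - 1*200 = -279 - 200 = -479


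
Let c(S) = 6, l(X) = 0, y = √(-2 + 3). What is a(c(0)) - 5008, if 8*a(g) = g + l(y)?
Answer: -20029/4 ≈ -5007.3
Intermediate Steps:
y = 1 (y = √1 = 1)
a(g) = g/8 (a(g) = (g + 0)/8 = g/8)
a(c(0)) - 5008 = (⅛)*6 - 5008 = ¾ - 5008 = -20029/4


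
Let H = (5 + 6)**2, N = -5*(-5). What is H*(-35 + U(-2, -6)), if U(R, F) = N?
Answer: -1210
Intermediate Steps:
N = 25
U(R, F) = 25
H = 121 (H = 11**2 = 121)
H*(-35 + U(-2, -6)) = 121*(-35 + 25) = 121*(-10) = -1210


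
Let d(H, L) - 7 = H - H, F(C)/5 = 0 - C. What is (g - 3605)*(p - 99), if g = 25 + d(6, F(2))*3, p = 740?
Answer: -2281319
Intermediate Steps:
F(C) = -5*C (F(C) = 5*(0 - C) = 5*(-C) = -5*C)
d(H, L) = 7 (d(H, L) = 7 + (H - H) = 7 + 0 = 7)
g = 46 (g = 25 + 7*3 = 25 + 21 = 46)
(g - 3605)*(p - 99) = (46 - 3605)*(740 - 99) = -3559*641 = -2281319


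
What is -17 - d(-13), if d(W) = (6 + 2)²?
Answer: -81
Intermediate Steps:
d(W) = 64 (d(W) = 8² = 64)
-17 - d(-13) = -17 - 1*64 = -17 - 64 = -81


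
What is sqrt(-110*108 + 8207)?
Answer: I*sqrt(3673) ≈ 60.605*I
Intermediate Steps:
sqrt(-110*108 + 8207) = sqrt(-5*2376 + 8207) = sqrt(-11880 + 8207) = sqrt(-3673) = I*sqrt(3673)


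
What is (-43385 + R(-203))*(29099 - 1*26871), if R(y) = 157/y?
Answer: -19622691136/203 ≈ -9.6664e+7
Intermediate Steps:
(-43385 + R(-203))*(29099 - 1*26871) = (-43385 + 157/(-203))*(29099 - 1*26871) = (-43385 + 157*(-1/203))*(29099 - 26871) = (-43385 - 157/203)*2228 = -8807312/203*2228 = -19622691136/203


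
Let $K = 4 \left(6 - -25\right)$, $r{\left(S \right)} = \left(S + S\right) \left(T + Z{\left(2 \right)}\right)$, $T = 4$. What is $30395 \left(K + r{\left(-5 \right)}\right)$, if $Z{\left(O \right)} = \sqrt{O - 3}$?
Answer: $2553180 - 303950 i \approx 2.5532 \cdot 10^{6} - 3.0395 \cdot 10^{5} i$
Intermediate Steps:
$Z{\left(O \right)} = \sqrt{-3 + O}$
$r{\left(S \right)} = 2 S \left(4 + i\right)$ ($r{\left(S \right)} = \left(S + S\right) \left(4 + \sqrt{-3 + 2}\right) = 2 S \left(4 + \sqrt{-1}\right) = 2 S \left(4 + i\right)$)
$K = 124$ ($K = 4 \left(6 + 25\right) = 4 \cdot 31 = 124$)
$30395 \left(K + r{\left(-5 \right)}\right) = 30395 \left(124 + 2 \left(-5\right) \left(4 + i\right)\right) = 30395 \left(124 - \left(40 + 10 i\right)\right) = 30395 \left(84 - 10 i\right) = 2553180 - 303950 i$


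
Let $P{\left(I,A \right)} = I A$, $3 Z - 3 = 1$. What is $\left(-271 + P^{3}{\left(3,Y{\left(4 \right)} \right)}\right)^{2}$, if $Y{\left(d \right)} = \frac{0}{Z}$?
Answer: $73441$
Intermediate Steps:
$Z = \frac{4}{3}$ ($Z = 1 + \frac{1}{3} \cdot 1 = 1 + \frac{1}{3} = \frac{4}{3} \approx 1.3333$)
$Y{\left(d \right)} = 0$ ($Y{\left(d \right)} = \frac{0}{\frac{4}{3}} = 0 \cdot \frac{3}{4} = 0$)
$P{\left(I,A \right)} = A I$
$\left(-271 + P^{3}{\left(3,Y{\left(4 \right)} \right)}\right)^{2} = \left(-271 + \left(0 \cdot 3\right)^{3}\right)^{2} = \left(-271 + 0^{3}\right)^{2} = \left(-271 + 0\right)^{2} = \left(-271\right)^{2} = 73441$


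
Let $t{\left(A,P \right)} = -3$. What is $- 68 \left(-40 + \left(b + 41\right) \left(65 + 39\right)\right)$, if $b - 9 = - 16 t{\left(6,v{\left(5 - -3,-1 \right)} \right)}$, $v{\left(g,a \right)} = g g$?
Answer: $-690336$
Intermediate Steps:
$v{\left(g,a \right)} = g^{2}$
$b = 57$ ($b = 9 - -48 = 9 + 48 = 57$)
$- 68 \left(-40 + \left(b + 41\right) \left(65 + 39\right)\right) = - 68 \left(-40 + \left(57 + 41\right) \left(65 + 39\right)\right) = - 68 \left(-40 + 98 \cdot 104\right) = - 68 \left(-40 + 10192\right) = \left(-68\right) 10152 = -690336$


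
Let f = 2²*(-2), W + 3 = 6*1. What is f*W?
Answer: -24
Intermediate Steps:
W = 3 (W = -3 + 6*1 = -3 + 6 = 3)
f = -8 (f = 4*(-2) = -8)
f*W = -8*3 = -24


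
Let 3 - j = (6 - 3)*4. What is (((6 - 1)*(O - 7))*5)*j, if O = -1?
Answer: 1800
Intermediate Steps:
j = -9 (j = 3 - (6 - 3)*4 = 3 - 3*4 = 3 - 1*12 = 3 - 12 = -9)
(((6 - 1)*(O - 7))*5)*j = (((6 - 1)*(-1 - 7))*5)*(-9) = ((5*(-8))*5)*(-9) = -40*5*(-9) = -200*(-9) = 1800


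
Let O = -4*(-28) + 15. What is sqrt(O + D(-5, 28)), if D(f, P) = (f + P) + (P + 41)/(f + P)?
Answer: 3*sqrt(17) ≈ 12.369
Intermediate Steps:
D(f, P) = P + f + (41 + P)/(P + f) (D(f, P) = (P + f) + (41 + P)/(P + f) = P + f + (41 + P)/(P + f))
O = 127 (O = 112 + 15 = 127)
sqrt(O + D(-5, 28)) = sqrt(127 + (41 + 28 + 28**2 + (-5)**2 + 2*28*(-5))/(28 - 5)) = sqrt(127 + (41 + 28 + 784 + 25 - 280)/23) = sqrt(127 + (1/23)*598) = sqrt(127 + 26) = sqrt(153) = 3*sqrt(17)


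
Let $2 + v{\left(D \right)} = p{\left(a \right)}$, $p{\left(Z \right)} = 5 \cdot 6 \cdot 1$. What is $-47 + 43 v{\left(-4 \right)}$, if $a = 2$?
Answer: $1157$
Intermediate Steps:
$p{\left(Z \right)} = 30$ ($p{\left(Z \right)} = 30 \cdot 1 = 30$)
$v{\left(D \right)} = 28$ ($v{\left(D \right)} = -2 + 30 = 28$)
$-47 + 43 v{\left(-4 \right)} = -47 + 43 \cdot 28 = -47 + 1204 = 1157$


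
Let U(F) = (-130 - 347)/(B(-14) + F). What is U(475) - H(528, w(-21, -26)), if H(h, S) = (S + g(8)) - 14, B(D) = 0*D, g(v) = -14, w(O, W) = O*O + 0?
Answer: -196652/475 ≈ -414.00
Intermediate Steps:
w(O, W) = O² (w(O, W) = O² + 0 = O²)
B(D) = 0
H(h, S) = -28 + S (H(h, S) = (S - 14) - 14 = (-14 + S) - 14 = -28 + S)
U(F) = -477/F (U(F) = (-130 - 347)/(0 + F) = -477/F)
U(475) - H(528, w(-21, -26)) = -477/475 - (-28 + (-21)²) = -477*1/475 - (-28 + 441) = -477/475 - 1*413 = -477/475 - 413 = -196652/475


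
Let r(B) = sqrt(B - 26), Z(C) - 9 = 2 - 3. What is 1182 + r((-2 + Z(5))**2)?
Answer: 1182 + sqrt(10) ≈ 1185.2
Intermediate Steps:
Z(C) = 8 (Z(C) = 9 + (2 - 3) = 9 - 1 = 8)
r(B) = sqrt(-26 + B)
1182 + r((-2 + Z(5))**2) = 1182 + sqrt(-26 + (-2 + 8)**2) = 1182 + sqrt(-26 + 6**2) = 1182 + sqrt(-26 + 36) = 1182 + sqrt(10)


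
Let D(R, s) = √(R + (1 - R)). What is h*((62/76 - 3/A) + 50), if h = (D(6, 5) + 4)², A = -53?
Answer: 2561425/2014 ≈ 1271.8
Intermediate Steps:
D(R, s) = 1 (D(R, s) = √1 = 1)
h = 25 (h = (1 + 4)² = 5² = 25)
h*((62/76 - 3/A) + 50) = 25*((62/76 - 3/(-53)) + 50) = 25*((62*(1/76) - 3*(-1/53)) + 50) = 25*((31/38 + 3/53) + 50) = 25*(1757/2014 + 50) = 25*(102457/2014) = 2561425/2014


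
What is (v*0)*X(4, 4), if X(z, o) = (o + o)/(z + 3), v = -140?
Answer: 0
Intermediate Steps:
X(z, o) = 2*o/(3 + z) (X(z, o) = (2*o)/(3 + z) = 2*o/(3 + z))
(v*0)*X(4, 4) = (-140*0)*(2*4/(3 + 4)) = 0*(2*4/7) = 0*(2*4*(1/7)) = 0*(8/7) = 0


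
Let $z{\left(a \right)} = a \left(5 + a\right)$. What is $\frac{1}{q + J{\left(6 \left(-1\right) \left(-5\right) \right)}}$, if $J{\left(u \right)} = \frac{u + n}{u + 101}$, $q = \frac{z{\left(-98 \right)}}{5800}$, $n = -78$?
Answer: $\frac{379900}{457767} \approx 0.8299$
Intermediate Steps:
$q = \frac{4557}{2900}$ ($q = \frac{\left(-98\right) \left(5 - 98\right)}{5800} = \left(-98\right) \left(-93\right) \frac{1}{5800} = 9114 \cdot \frac{1}{5800} = \frac{4557}{2900} \approx 1.5714$)
$J{\left(u \right)} = \frac{-78 + u}{101 + u}$ ($J{\left(u \right)} = \frac{u - 78}{u + 101} = \frac{-78 + u}{101 + u}$)
$\frac{1}{q + J{\left(6 \left(-1\right) \left(-5\right) \right)}} = \frac{1}{\frac{4557}{2900} + \frac{-78 + 6 \left(-1\right) \left(-5\right)}{101 + 6 \left(-1\right) \left(-5\right)}} = \frac{1}{\frac{4557}{2900} + \frac{-78 - -30}{101 - -30}} = \frac{1}{\frac{4557}{2900} + \frac{-78 + 30}{101 + 30}} = \frac{1}{\frac{4557}{2900} + \frac{1}{131} \left(-48\right)} = \frac{1}{\frac{4557}{2900} - \frac{48}{131}} = \frac{1}{\frac{457767}{379900}} = \frac{379900}{457767}$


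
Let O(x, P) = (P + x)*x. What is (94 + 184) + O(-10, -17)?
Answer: 548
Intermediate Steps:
O(x, P) = x*(P + x)
(94 + 184) + O(-10, -17) = (94 + 184) - 10*(-17 - 10) = 278 - 10*(-27) = 278 + 270 = 548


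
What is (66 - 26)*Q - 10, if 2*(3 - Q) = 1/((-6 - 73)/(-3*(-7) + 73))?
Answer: 10570/79 ≈ 133.80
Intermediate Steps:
Q = 284/79 (Q = 3 - (-3*(-7) + 73)/(-6 - 73)/2 = 3 - 1/(2*((-79/(21 + 73)))) = 3 - 1/(2*((-79/94))) = 3 - 1/(2*((-79*1/94))) = 3 - 1/(2*(-79/94)) = 3 - ½*(-94/79) = 3 + 47/79 = 284/79 ≈ 3.5949)
(66 - 26)*Q - 10 = (66 - 26)*(284/79) - 10 = 40*(284/79) - 10 = 11360/79 - 10 = 10570/79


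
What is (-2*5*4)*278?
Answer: -11120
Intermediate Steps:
(-2*5*4)*278 = -10*4*278 = -40*278 = -11120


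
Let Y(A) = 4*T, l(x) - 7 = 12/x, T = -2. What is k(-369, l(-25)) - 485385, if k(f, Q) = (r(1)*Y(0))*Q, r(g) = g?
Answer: -12135929/25 ≈ -4.8544e+5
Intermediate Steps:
l(x) = 7 + 12/x
Y(A) = -8 (Y(A) = 4*(-2) = -8)
k(f, Q) = -8*Q (k(f, Q) = (1*(-8))*Q = -8*Q)
k(-369, l(-25)) - 485385 = -8*(7 + 12/(-25)) - 485385 = -8*(7 + 12*(-1/25)) - 485385 = -8*(7 - 12/25) - 485385 = -8*163/25 - 485385 = -1304/25 - 485385 = -12135929/25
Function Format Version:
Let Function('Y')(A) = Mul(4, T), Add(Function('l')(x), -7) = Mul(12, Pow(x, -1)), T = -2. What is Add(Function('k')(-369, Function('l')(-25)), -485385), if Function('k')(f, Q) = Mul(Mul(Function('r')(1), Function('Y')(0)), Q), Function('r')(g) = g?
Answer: Rational(-12135929, 25) ≈ -4.8544e+5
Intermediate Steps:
Function('l')(x) = Add(7, Mul(12, Pow(x, -1)))
Function('Y')(A) = -8 (Function('Y')(A) = Mul(4, -2) = -8)
Function('k')(f, Q) = Mul(-8, Q) (Function('k')(f, Q) = Mul(Mul(1, -8), Q) = Mul(-8, Q))
Add(Function('k')(-369, Function('l')(-25)), -485385) = Add(Mul(-8, Add(7, Mul(12, Pow(-25, -1)))), -485385) = Add(Mul(-8, Add(7, Mul(12, Rational(-1, 25)))), -485385) = Add(Mul(-8, Add(7, Rational(-12, 25))), -485385) = Add(Mul(-8, Rational(163, 25)), -485385) = Add(Rational(-1304, 25), -485385) = Rational(-12135929, 25)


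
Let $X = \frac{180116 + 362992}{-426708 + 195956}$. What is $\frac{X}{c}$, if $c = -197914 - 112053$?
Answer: $\frac{135777}{17881376296} \approx 7.5932 \cdot 10^{-6}$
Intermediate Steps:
$X = - \frac{135777}{57688}$ ($X = \frac{543108}{-230752} = 543108 \left(- \frac{1}{230752}\right) = - \frac{135777}{57688} \approx -2.3536$)
$c = -309967$ ($c = -197914 - 112053 = -309967$)
$\frac{X}{c} = - \frac{135777}{57688 \left(-309967\right)} = \left(- \frac{135777}{57688}\right) \left(- \frac{1}{309967}\right) = \frac{135777}{17881376296}$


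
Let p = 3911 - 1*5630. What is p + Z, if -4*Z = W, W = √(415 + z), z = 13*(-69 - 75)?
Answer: -1719 - I*√1457/4 ≈ -1719.0 - 9.5427*I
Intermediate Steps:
z = -1872 (z = 13*(-144) = -1872)
p = -1719 (p = 3911 - 5630 = -1719)
W = I*√1457 (W = √(415 - 1872) = √(-1457) = I*√1457 ≈ 38.171*I)
Z = -I*√1457/4 ≈ -9.5427*I
p + Z = -1719 - I*√1457/4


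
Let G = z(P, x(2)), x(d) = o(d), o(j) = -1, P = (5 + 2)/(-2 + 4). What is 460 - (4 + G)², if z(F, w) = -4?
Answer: 460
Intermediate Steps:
P = 7/2 ≈ 3.5000
x(d) = -1
G = -4
460 - (4 + G)² = 460 - (4 - 4)² = 460 - 1*0² = 460 - 1*0 = 460 + 0 = 460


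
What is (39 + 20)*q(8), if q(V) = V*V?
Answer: 3776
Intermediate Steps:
q(V) = V²
(39 + 20)*q(8) = (39 + 20)*8² = 59*64 = 3776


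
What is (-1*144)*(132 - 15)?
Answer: -16848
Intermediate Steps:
(-1*144)*(132 - 15) = -144*117 = -16848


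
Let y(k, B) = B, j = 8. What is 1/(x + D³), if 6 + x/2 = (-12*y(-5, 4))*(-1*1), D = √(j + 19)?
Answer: -28/4209 + 9*√3/1403 ≈ 0.0044584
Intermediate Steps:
D = 3*√3 (D = √(8 + 19) = √27 = 3*√3 ≈ 5.1962)
x = 84 (x = -12 + 2*((-12*4)*(-1*1)) = -12 + 2*(-48*(-1)) = -12 + 2*48 = -12 + 96 = 84)
1/(x + D³) = 1/(84 + (3*√3)³) = 1/(84 + 81*√3)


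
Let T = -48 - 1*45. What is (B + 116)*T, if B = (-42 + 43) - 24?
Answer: -8649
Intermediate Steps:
B = -23 (B = 1 - 24 = -23)
T = -93 (T = -48 - 45 = -93)
(B + 116)*T = (-23 + 116)*(-93) = 93*(-93) = -8649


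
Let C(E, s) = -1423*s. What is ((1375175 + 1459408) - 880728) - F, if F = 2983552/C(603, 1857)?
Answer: 5163086313457/2642511 ≈ 1.9539e+6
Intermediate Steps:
F = -2983552/2642511 (F = 2983552/((-1423*1857)) = 2983552/(-2642511) = 2983552*(-1/2642511) = -2983552/2642511 ≈ -1.1291)
((1375175 + 1459408) - 880728) - F = ((1375175 + 1459408) - 880728) - 1*(-2983552/2642511) = (2834583 - 880728) + 2983552/2642511 = 1953855 + 2983552/2642511 = 5163086313457/2642511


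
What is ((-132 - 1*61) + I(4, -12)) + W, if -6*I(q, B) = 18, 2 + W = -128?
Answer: -326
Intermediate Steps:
W = -130 (W = -2 - 128 = -130)
I(q, B) = -3 (I(q, B) = -⅙*18 = -3)
((-132 - 1*61) + I(4, -12)) + W = ((-132 - 1*61) - 3) - 130 = ((-132 - 61) - 3) - 130 = (-193 - 3) - 130 = -196 - 130 = -326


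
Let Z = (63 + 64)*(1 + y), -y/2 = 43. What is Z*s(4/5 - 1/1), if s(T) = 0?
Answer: 0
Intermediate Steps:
y = -86 (y = -2*43 = -86)
Z = -10795 (Z = (63 + 64)*(1 - 86) = 127*(-85) = -10795)
Z*s(4/5 - 1/1) = -10795*0 = 0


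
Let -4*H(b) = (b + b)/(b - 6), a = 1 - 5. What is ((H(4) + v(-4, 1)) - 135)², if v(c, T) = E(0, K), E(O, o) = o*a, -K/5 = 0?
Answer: 17956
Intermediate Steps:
K = 0 (K = -5*0 = 0)
a = -4
H(b) = -b/(2*(-6 + b)) (H(b) = -(b + b)/(4*(b - 6)) = -2*b/(4*(-6 + b)) = -b/(2*(-6 + b)))
E(O, o) = -4*o (E(O, o) = o*(-4) = -4*o)
v(c, T) = 0 (v(c, T) = -4*0 = 0)
((H(4) + v(-4, 1)) - 135)² = ((-1*4/(-12 + 2*4) + 0) - 135)² = ((-1*4/(-12 + 8) + 0) - 135)² = ((-1*4/(-4) + 0) - 135)² = ((-1*4*(-¼) + 0) - 135)² = ((1 + 0) - 135)² = (1 - 135)² = (-134)² = 17956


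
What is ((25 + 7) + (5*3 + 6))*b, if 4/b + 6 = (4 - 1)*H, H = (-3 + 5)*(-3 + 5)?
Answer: 106/3 ≈ 35.333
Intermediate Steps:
H = 4 (H = 2*2 = 4)
b = ⅔ (b = 4/(-6 + (4 - 1)*4) = 4/(-6 + 3*4) = 4/(-6 + 12) = 4/6 = 4*(⅙) = ⅔ ≈ 0.66667)
((25 + 7) + (5*3 + 6))*b = ((25 + 7) + (5*3 + 6))*(⅔) = (32 + (15 + 6))*(⅔) = (32 + 21)*(⅔) = 53*(⅔) = 106/3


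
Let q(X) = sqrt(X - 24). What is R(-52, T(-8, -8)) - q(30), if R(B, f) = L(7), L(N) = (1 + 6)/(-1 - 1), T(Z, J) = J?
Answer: -7/2 - sqrt(6) ≈ -5.9495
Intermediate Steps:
L(N) = -7/2 (L(N) = 7/(-2) = 7*(-1/2) = -7/2)
R(B, f) = -7/2
q(X) = sqrt(-24 + X)
R(-52, T(-8, -8)) - q(30) = -7/2 - sqrt(-24 + 30) = -7/2 - sqrt(6)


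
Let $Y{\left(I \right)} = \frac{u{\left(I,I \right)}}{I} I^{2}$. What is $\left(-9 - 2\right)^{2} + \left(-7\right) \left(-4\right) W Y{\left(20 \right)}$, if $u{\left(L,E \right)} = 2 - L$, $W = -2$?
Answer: $20281$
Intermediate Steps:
$Y{\left(I \right)} = I \left(2 - I\right)$ ($Y{\left(I \right)} = \frac{2 - I}{I} I^{2} = I \left(2 - I\right)$)
$\left(-9 - 2\right)^{2} + \left(-7\right) \left(-4\right) W Y{\left(20 \right)} = \left(-9 - 2\right)^{2} + \left(-7\right) \left(-4\right) \left(-2\right) 20 \left(2 - 20\right) = \left(-11\right)^{2} + 28 \left(-2\right) 20 \left(2 - 20\right) = 121 - 56 \cdot 20 \left(-18\right) = 121 - -20160 = 121 + 20160 = 20281$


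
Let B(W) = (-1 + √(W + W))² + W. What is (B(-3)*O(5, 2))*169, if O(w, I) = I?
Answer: -2704 - 676*I*√6 ≈ -2704.0 - 1655.9*I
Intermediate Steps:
B(W) = W + (-1 + √2*√W)² (B(W) = (-1 + √(2*W))² + W = (-1 + √2*√W)² + W = W + (-1 + √2*√W)²)
(B(-3)*O(5, 2))*169 = ((-3 + (-1 + √2*√(-3))²)*2)*169 = ((-3 + (-1 + √2*(I*√3))²)*2)*169 = ((-3 + (-1 + I*√6)²)*2)*169 = (-6 + 2*(-1 + I*√6)²)*169 = -1014 + 338*(-1 + I*√6)²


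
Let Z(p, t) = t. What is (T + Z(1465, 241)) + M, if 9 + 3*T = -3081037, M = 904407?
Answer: -367102/3 ≈ -1.2237e+5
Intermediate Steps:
T = -3081046/3 (T = -3 + (1/3)*(-3081037) = -3 - 3081037/3 = -3081046/3 ≈ -1.0270e+6)
(T + Z(1465, 241)) + M = (-3081046/3 + 241) + 904407 = -3080323/3 + 904407 = -367102/3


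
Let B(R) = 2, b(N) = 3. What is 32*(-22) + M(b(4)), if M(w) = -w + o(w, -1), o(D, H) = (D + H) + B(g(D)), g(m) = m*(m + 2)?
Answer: -703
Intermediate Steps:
g(m) = m*(2 + m)
o(D, H) = 2 + D + H (o(D, H) = (D + H) + 2 = 2 + D + H)
M(w) = 1 (M(w) = -w + (2 + w - 1) = -w + (1 + w) = 1)
32*(-22) + M(b(4)) = 32*(-22) + 1 = -704 + 1 = -703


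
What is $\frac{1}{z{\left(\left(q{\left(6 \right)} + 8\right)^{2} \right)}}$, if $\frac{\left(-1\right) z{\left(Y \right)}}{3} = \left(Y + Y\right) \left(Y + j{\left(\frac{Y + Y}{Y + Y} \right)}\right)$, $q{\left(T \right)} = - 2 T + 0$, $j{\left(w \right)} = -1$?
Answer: $- \frac{1}{1440} \approx -0.00069444$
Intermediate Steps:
$q{\left(T \right)} = - 2 T$
$z{\left(Y \right)} = - 6 Y \left(-1 + Y\right)$ ($z{\left(Y \right)} = - 3 \left(Y + Y\right) \left(Y - 1\right) = - 3 \cdot 2 Y \left(-1 + Y\right) = - 6 Y \left(-1 + Y\right)$)
$\frac{1}{z{\left(\left(q{\left(6 \right)} + 8\right)^{2} \right)}} = \frac{1}{6 \left(\left(-2\right) 6 + 8\right)^{2} \left(1 - \left(\left(-2\right) 6 + 8\right)^{2}\right)} = \frac{1}{6 \left(-12 + 8\right)^{2} \left(1 - \left(-12 + 8\right)^{2}\right)} = \frac{1}{6 \left(-4\right)^{2} \left(1 - \left(-4\right)^{2}\right)} = \frac{1}{6 \cdot 16 \left(1 - 16\right)} = \frac{1}{6 \cdot 16 \left(-15\right)} = \frac{1}{-1440} = - \frac{1}{1440}$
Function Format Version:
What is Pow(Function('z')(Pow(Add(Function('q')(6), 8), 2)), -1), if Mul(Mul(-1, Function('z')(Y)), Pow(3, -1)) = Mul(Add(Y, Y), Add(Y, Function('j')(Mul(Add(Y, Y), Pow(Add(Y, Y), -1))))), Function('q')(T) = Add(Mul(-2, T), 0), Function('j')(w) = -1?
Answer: Rational(-1, 1440) ≈ -0.00069444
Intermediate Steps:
Function('q')(T) = Mul(-2, T)
Function('z')(Y) = Mul(-6, Y, Add(-1, Y)) (Function('z')(Y) = Mul(-3, Mul(Add(Y, Y), Add(Y, -1))) = Mul(-3, Mul(Mul(2, Y), Add(-1, Y))) = Mul(-3, Mul(2, Y, Add(-1, Y))) = Mul(-6, Y, Add(-1, Y)))
Pow(Function('z')(Pow(Add(Function('q')(6), 8), 2)), -1) = Pow(Mul(6, Pow(Add(Mul(-2, 6), 8), 2), Add(1, Mul(-1, Pow(Add(Mul(-2, 6), 8), 2)))), -1) = Pow(Mul(6, Pow(Add(-12, 8), 2), Add(1, Mul(-1, Pow(Add(-12, 8), 2)))), -1) = Pow(Mul(6, Pow(-4, 2), Add(1, Mul(-1, Pow(-4, 2)))), -1) = Pow(Mul(6, 16, Add(1, Mul(-1, 16))), -1) = Pow(Mul(6, 16, Add(1, -16)), -1) = Pow(Mul(6, 16, -15), -1) = Pow(-1440, -1) = Rational(-1, 1440)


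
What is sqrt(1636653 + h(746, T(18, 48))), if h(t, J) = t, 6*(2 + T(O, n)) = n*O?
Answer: sqrt(1637399) ≈ 1279.6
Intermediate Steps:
T(O, n) = -2 + O*n/6 (T(O, n) = -2 + (n*O)/6 = -2 + (O*n)/6 = -2 + O*n/6)
sqrt(1636653 + h(746, T(18, 48))) = sqrt(1636653 + 746) = sqrt(1637399)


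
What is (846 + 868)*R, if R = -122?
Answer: -209108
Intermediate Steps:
(846 + 868)*R = (846 + 868)*(-122) = 1714*(-122) = -209108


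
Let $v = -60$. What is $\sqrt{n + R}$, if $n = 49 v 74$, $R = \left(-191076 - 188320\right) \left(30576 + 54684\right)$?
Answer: $1862 i \sqrt{9330} \approx 1.7985 \cdot 10^{5} i$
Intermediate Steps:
$R = -32347302960$ ($R = \left(-379396\right) 85260 = -32347302960$)
$n = -217560$ ($n = 49 \left(-60\right) 74 = \left(-2940\right) 74 = -217560$)
$\sqrt{n + R} = \sqrt{-217560 - 32347302960} = \sqrt{-32347520520} = 1862 i \sqrt{9330}$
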